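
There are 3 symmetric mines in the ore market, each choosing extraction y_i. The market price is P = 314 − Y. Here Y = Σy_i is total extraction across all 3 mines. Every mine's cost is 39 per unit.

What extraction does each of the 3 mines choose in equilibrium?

68.75

A representative mine's profit is π_i = y_i(314 − Y) − 39y_i, with Y = y_i + Σ_{j≠i} y_j.
First-order condition: 275 − 2y_i − Σ_{j≠i} y_j = 0.
In a symmetric equilibrium every mine chooses the same y, so Σ_{j≠i} y_j = 2y. The condition becomes 275 − 4y = 0, giving y = 275/4 = 68.75.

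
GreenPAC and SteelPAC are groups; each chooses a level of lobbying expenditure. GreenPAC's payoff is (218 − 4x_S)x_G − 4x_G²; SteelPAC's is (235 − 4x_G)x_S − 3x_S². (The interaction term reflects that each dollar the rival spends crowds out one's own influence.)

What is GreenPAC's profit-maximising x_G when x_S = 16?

19.25

Expanding GreenPAC's payoff: 218x_G − 4x_Sx_G − 4x_G².
∂π/∂x_G = 218 − 4x_S − 8x_G = 0, so x_G = 27.25 − 0.5x_S.
At x_S = 16: x_G = 27.25 − 0.5·16 = 19.25.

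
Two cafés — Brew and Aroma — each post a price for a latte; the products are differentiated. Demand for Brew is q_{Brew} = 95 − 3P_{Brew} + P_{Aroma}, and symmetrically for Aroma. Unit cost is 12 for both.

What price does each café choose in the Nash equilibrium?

Brew's profit: π = (P_{Brew} − 12)(95 − 3P_{Brew} + P_{Aroma}).
∂π/∂P_{Brew} = 131 − 6P_{Brew} + P_{Aroma} = 0 ⇒ P_{Brew} = 131/6 + (1/6)P_{Aroma}.
Setting P_{Brew} = P_{Aroma} in the reaction function: P_{Brew} = 131/6 + (1/6)P_{Brew}, so P_{Brew} = (131/6) / (5/6) = 26.2.

26.2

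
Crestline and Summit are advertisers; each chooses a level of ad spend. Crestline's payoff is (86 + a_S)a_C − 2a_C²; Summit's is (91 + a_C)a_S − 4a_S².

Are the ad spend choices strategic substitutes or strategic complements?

Expanding Crestline's payoff: 86a_C + a_Sa_C − 2a_C².
∂π/∂a_C = 86 + a_S − 4a_C = 0, so a_C = 21.5 + 0.25a_S.
The best-response slope da_C/da_S = 0.25 > 0: the reaction function is upward-sloping, so the choices are strategic complements.

strategic complements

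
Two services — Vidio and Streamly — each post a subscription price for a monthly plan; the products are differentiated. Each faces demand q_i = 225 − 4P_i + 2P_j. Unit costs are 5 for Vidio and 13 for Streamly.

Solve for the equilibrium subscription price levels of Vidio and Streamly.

Vidio's profit: π = (P_{Vidio} − 5)(225 − 4P_{Vidio} + 2P_{Streamly}).
∂π/∂P_{Vidio} = 245 − 8P_{Vidio} + 2P_{Streamly} = 0 ⇒ P_{Vidio} = 30.625 + 0.25P_{Streamly}.
Similarly P_{Streamly} = 34.625 + 0.25P_{Vidio}.
Substituting the second reaction function into the first: P_{Vidio} = 30.625 + 0.25(34.625 + 0.25P_{Vidio}), which gives 0.9375P_{Vidio} = 1257/32 ⇒ P_{Vidio} = 41.9.
Then P_{Streamly} = 34.625 + 0.25·41.9 = 45.1.

41.9, 45.1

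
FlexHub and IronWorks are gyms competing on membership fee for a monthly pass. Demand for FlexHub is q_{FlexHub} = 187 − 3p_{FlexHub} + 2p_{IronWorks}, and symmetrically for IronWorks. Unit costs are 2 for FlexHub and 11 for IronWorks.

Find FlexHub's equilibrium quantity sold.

FlexHub's profit: π = (p_{FlexHub} − 2)(187 − 3p_{FlexHub} + 2p_{IronWorks}).
∂π/∂p_{FlexHub} = 193 − 6p_{FlexHub} + 2p_{IronWorks} = 0 ⇒ p_{FlexHub} = 193/6 + (1/3)p_{IronWorks}.
Similarly p_{IronWorks} = 110/3 + (1/3)p_{FlexHub}.
Plugging p_{IronWorks} into FlexHub's best response: p_{FlexHub} = 193/6 + (1/3)(110/3 + (1/3)p_{FlexHub}) ⇒ (8/9)p_{FlexHub} = 799/18, so p_{FlexHub} = 49.9375.
Then p_{IronWorks} = 110/3 + (1/3)·49.9375 = 53.3125.
q_{FlexHub} = 187 − 3·49.9375 + 2·53.3125 = 143.8125.

143.8125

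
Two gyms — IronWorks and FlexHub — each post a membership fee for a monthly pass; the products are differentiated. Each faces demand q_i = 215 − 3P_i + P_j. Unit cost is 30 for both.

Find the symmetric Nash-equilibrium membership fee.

IronWorks's profit: π = (P_{IronWorks} − 30)(215 − 3P_{IronWorks} + P_{FlexHub}).
∂π/∂P_{IronWorks} = 305 − 6P_{IronWorks} + P_{FlexHub} = 0 ⇒ P_{IronWorks} = 305/6 + (1/6)P_{FlexHub}.
The game is symmetric, so in equilibrium P_{FlexHub} = P_{IronWorks}: the reaction function gives (5/6)P_{IronWorks} = 305/6, hence P_{IronWorks} = 61.

61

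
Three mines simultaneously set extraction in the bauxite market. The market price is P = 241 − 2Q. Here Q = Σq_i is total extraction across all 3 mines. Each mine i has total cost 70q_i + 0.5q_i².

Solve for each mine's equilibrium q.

A representative mine's profit is π_i = q_i(241 − 2Q) − 70q_i − 0.5q_i², with Q = q_i + Σ_{j≠i} q_j.
First-order condition: 171 − 5q_i − 2Σ_{j≠i} q_j = 0.
In a symmetric equilibrium every mine chooses the same q, so Σ_{j≠i} q_j = 2q. The condition becomes 171 − 9q = 0, giving q = 171/9 = 19.

19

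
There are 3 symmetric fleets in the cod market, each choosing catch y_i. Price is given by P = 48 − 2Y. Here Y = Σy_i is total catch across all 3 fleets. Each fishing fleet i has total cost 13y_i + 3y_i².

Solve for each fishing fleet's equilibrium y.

A representative fishing fleet's profit is π_i = y_i(48 − 2Y) − 13y_i − 3y_i², with Y = y_i + Σ_{j≠i} y_j.
First-order condition: 35 − 10y_i − 2Σ_{j≠i} y_j = 0.
Imposing symmetry (y_j = y for all j) turns Σ_{j≠i} y_j into 2y, so 35 = 14y and y = 2.5.

2.5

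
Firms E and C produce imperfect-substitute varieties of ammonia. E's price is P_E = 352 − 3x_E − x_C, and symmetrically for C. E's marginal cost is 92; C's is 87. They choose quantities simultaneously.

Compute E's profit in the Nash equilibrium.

4107

Firm E's profit: π = x_E(352 − 3x_E − x_C) − 92x_E.
∂π/∂x_E = 260 − 6x_E − x_C = 0 ⇒ x_E = 130/3 − (1/6)x_C.
Similarly x_C = 265/6 − (1/6)x_E.
Substituting the second reaction function into the first: x_E = 130/3 − (1/6)(265/6 − (1/6)x_E), which gives (35/36)x_E = 1295/36 ⇒ x_E = 37.
Then x_C = 265/6 − (1/6)·37 = 38.
P_E = 352 − 3·37 − 38 = 203.
Profit = (203 − 92)·37 = 4107.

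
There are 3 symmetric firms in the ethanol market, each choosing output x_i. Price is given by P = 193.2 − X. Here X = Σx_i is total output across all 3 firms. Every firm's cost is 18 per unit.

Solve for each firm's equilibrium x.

A representative firm's profit is π_i = x_i(193.2 − X) − 18x_i, with X = x_i + Σ_{j≠i} x_j.
First-order condition: 175.2 − 2x_i − Σ_{j≠i} x_j = 0.
Imposing symmetry (x_j = x for all j) turns Σ_{j≠i} x_j into 2x, so 175.2 = 4x and x = 43.8.

43.8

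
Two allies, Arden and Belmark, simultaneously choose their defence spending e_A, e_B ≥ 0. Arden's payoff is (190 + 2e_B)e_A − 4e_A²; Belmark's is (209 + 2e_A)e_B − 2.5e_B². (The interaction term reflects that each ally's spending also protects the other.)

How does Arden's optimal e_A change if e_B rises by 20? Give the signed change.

Expanding Arden's payoff: 190e_A + 2e_Be_A − 4e_A².
∂π/∂e_A = 190 + 2e_B − 8e_A = 0, so e_A = 23.75 + 0.25e_B.
The reaction-function slope is 0.25, so a 20-unit rise in e_B moves e_A by 0.25 × 20 = 5. Arden's best response rises — the actions are strategic complements.

5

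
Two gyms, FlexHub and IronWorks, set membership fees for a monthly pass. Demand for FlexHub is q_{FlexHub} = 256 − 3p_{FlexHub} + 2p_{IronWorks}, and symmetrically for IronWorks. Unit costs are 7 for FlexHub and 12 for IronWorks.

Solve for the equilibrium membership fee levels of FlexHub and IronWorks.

70.1875, 72.0625

FlexHub's profit: π = (p_{FlexHub} − 7)(256 − 3p_{FlexHub} + 2p_{IronWorks}).
∂π/∂p_{FlexHub} = 277 − 6p_{FlexHub} + 2p_{IronWorks} = 0 ⇒ p_{FlexHub} = 277/6 + (1/3)p_{IronWorks}.
Similarly p_{IronWorks} = 146/3 + (1/3)p_{FlexHub}.
Solving the two reaction functions simultaneously: (1 − (1/3)(1/3))p_{FlexHub} = 277/6 + (1/3)·(146/3), so (8/9)p_{FlexHub} = 1123/18 and p_{FlexHub} = 70.1875.
Then p_{IronWorks} = 146/3 + (1/3)·70.1875 = 72.0625.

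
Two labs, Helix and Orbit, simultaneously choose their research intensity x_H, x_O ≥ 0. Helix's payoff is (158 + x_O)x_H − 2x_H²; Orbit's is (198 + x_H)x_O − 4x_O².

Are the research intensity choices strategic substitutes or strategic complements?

strategic complements

Expanding Helix's payoff: 158x_H + x_Ox_H − 2x_H².
∂π/∂x_H = 158 + x_O − 4x_H = 0, so x_H = 39.5 + 0.25x_O.
The best-response slope dx_H/dx_O = 0.25 > 0: the reaction function is upward-sloping, so the choices are strategic complements.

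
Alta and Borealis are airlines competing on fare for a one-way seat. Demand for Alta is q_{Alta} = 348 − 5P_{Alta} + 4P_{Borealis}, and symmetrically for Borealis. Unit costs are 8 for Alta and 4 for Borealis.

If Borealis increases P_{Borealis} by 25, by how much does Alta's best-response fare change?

10

Alta's profit: π = (P_{Alta} − 8)(348 − 5P_{Alta} + 4P_{Borealis}).
∂π/∂P_{Alta} = 388 − 10P_{Alta} + 4P_{Borealis} = 0 ⇒ P_{Alta} = 38.8 + 0.4P_{Borealis}.
The reaction-function slope is 0.4, so a 25-unit rise in P_{Borealis} moves P_{Alta} by 0.4 × 25 = 10. Alta's best response rises — the actions are strategic complements.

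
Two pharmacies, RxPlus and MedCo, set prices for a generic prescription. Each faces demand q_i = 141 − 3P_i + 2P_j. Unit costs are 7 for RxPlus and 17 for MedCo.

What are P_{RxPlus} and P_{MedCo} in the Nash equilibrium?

RxPlus's profit: π = (P_{RxPlus} − 7)(141 − 3P_{RxPlus} + 2P_{MedCo}).
∂π/∂P_{RxPlus} = 162 − 6P_{RxPlus} + 2P_{MedCo} = 0 ⇒ P_{RxPlus} = 27 + (1/3)P_{MedCo}.
Similarly P_{MedCo} = 32 + (1/3)P_{RxPlus}.
Solving the two reaction functions simultaneously: (1 − (1/3)(1/3))P_{RxPlus} = 27 + (1/3)·32, so (8/9)P_{RxPlus} = 113/3 and P_{RxPlus} = 42.375.
Then P_{MedCo} = 32 + (1/3)·42.375 = 46.125.

42.375, 46.125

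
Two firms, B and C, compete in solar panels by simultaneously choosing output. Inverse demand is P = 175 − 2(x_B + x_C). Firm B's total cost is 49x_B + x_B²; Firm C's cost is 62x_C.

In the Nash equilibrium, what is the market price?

Firm B's profit: π = x_B(175 − 2(x_B + x_C)) − 49x_B − x_B².
∂π/∂x_B = 126 − 6x_B − 2x_C = 0, so x_B = 21 − (1/3)x_C.
For C: ∂π/∂x_C = 113 − 4x_C − 2x_B = 0 ⇒ x_C = 28.25 − 0.5x_B.
Plugging x_C into B's best response: x_B = 21 − (1/3)(28.25 − 0.5x_B) ⇒ (5/6)x_B = 139/12, so x_B = 13.9.
Then x_C = 28.25 − 0.5·13.9 = 21.3.
Equilibrium price: P = 175 − 2·35.2 = 104.6.

104.6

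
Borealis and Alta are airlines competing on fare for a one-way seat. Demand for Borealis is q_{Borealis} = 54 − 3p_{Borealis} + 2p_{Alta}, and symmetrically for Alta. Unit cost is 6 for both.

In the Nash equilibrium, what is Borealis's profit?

Borealis's profit: π = (p_{Borealis} − 6)(54 − 3p_{Borealis} + 2p_{Alta}).
∂π/∂p_{Borealis} = 72 − 6p_{Borealis} + 2p_{Alta} = 0 ⇒ p_{Borealis} = 12 + (1/3)p_{Alta}.
The game is symmetric, so in equilibrium p_{Alta} = p_{Borealis}: the reaction function gives (2/3)p_{Borealis} = 12, hence p_{Borealis} = 18.
q_{Borealis} = 54 − 3·18 + 2·18 = 36.
Profit = (18 − 6)·36 = 432.

432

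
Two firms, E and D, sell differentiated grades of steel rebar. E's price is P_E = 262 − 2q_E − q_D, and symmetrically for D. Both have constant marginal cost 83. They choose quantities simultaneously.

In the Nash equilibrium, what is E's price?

154.6

Firm E's profit: π = q_E(262 − 2q_E − q_D) − 83q_E.
∂π/∂q_E = 179 − 4q_E − q_D = 0 ⇒ q_E = 44.75 − 0.25q_D.
Setting q_E = q_D in the reaction function: q_E = 44.75 − 0.25q_E, so q_E = 44.75 / 1.25 = 35.8.
P_E = 262 − 2·35.8 − 35.8 = 154.6.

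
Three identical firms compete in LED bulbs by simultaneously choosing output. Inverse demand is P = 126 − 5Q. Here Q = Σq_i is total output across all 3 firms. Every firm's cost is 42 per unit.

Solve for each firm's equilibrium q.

4.2

A representative firm's profit is π_i = q_i(126 − 5Q) − 42q_i, with Q = q_i + Σ_{j≠i} q_j.
First-order condition: 84 − 10q_i − 5Σ_{j≠i} q_j = 0.
Imposing symmetry (q_j = q for all j) turns Σ_{j≠i} q_j into 2q, so 84 = 20q and q = 4.2.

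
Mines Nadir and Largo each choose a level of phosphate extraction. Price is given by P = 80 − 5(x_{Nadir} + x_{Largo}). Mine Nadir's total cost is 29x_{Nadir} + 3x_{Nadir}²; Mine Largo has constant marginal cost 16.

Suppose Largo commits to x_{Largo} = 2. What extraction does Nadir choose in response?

2.5625

Mine Nadir's profit: π = x_{Nadir}(80 − 5(x_{Nadir} + x_{Largo})) − 29x_{Nadir} − 3x_{Nadir}².
∂π/∂x_{Nadir} = 51 − 16x_{Nadir} − 5x_{Largo} = 0, so x_{Nadir} = 3.1875 − 0.3125x_{Largo}.
At x_{Largo} = 2: x_{Nadir} = 3.1875 − 0.3125·2 = 2.5625.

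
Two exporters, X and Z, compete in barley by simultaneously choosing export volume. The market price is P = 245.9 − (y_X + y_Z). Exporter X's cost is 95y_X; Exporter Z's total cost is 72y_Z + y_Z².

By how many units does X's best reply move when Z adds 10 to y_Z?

Exporter X's profit: π = y_X(245.9 − (y_X + y_Z)) − 95y_X.
∂π/∂y_X = 150.9 − 2y_X − y_Z = 0, so y_X = 75.45 − 0.5y_Z.
The reaction-function slope is −0.5, so a 10-unit rise in y_Z moves y_X by −0.5 × 10 = −5. X's best response falls — the actions are strategic substitutes.

-5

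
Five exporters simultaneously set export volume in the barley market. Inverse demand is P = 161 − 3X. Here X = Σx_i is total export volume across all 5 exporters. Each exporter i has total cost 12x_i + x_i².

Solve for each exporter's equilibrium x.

7.45

A representative exporter's profit is π_i = x_i(161 − 3X) − 12x_i − x_i², with X = x_i + Σ_{j≠i} x_j.
First-order condition: 149 − 8x_i − 3Σ_{j≠i} x_j = 0.
In a symmetric equilibrium every exporter chooses the same x, so Σ_{j≠i} x_j = 4x. The condition becomes 149 − 20x = 0, giving x = 149/20 = 7.45.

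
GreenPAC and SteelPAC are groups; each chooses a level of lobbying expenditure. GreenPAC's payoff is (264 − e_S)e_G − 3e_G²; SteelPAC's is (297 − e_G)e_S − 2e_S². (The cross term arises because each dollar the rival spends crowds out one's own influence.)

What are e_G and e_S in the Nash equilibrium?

33, 66

Expanding GreenPAC's payoff: 264e_G − e_Se_G − 3e_G².
∂π/∂e_G = 264 − e_S − 6e_G = 0, so e_G = 44 − (1/6)e_S.
Likewise for SteelPAC: e_S = 74.25 − 0.25e_G.
Solving the two reaction functions simultaneously: (1 − (−1/6)(−0.25))e_G = 44 − (1/6)·74.25, so (23/24)e_G = 31.625 and e_G = 33.
Then e_S = 74.25 − 0.25·33 = 66.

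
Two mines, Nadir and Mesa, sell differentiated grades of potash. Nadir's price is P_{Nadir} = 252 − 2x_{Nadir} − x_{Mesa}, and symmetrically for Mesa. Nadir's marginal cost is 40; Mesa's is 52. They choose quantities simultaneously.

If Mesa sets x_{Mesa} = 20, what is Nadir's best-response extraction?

48

Mine Nadir's profit: π = x_{Nadir}(252 − 2x_{Nadir} − x_{Mesa}) − 40x_{Nadir}.
∂π/∂x_{Nadir} = 212 − 4x_{Nadir} − x_{Mesa} = 0 ⇒ x_{Nadir} = 53 − 0.25x_{Mesa}.
At x_{Mesa} = 20: x_{Nadir} = 53 − 0.25·20 = 48.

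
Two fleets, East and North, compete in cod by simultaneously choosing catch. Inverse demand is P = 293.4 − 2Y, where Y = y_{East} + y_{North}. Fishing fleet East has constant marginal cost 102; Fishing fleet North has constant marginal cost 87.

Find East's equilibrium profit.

1728.72

Fishing fleet East's profit: π = y_{East}(293.4 − 2(y_{East} + y_{North})) − 102y_{East}.
∂π/∂y_{East} = 191.4 − 4y_{East} − 2y_{North} = 0, so y_{East} = 47.85 − 0.5y_{North}.
By the same steps for North: y_{North} = 51.6 − 0.5y_{East}.
Plugging y_{North} into East's best response: y_{East} = 47.85 − 0.5(51.6 − 0.5y_{East}) ⇒ 0.75y_{East} = 22.05, so y_{East} = 29.4.
Then y_{North} = 51.6 − 0.5·29.4 = 36.9.
Price P = 293.4 − 2·66.3 = 160.8.
East's profit: (160.8 − 102)·29.4 = 1728.72.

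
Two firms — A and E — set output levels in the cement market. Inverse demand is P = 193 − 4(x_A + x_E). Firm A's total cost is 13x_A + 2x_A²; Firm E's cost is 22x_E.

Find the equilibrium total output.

26.1

Firm A's profit: π = x_A(193 − 4(x_A + x_E)) − 13x_A − 2x_A².
∂π/∂x_A = 180 − 12x_A − 4x_E = 0, so x_A = 15 − (1/3)x_E.
For E: ∂π/∂x_E = 171 − 8x_E − 4x_A = 0 ⇒ x_E = 21.375 − 0.5x_A.
Plugging x_E into A's best response: x_A = 15 − (1/3)(21.375 − 0.5x_A) ⇒ (5/6)x_A = 7.875, so x_A = 9.45.
Then x_E = 21.375 − 0.5·9.45 = 16.65.
Total output: 9.45 + 16.65 = 26.1.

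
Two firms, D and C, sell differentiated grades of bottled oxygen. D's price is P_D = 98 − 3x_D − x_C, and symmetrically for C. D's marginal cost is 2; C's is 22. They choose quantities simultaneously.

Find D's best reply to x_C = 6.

Firm D's profit: π = x_D(98 − 3x_D − x_C) − 2x_D.
∂π/∂x_D = 96 − 6x_D − x_C = 0 ⇒ x_D = 16 − (1/6)x_C.
At x_C = 6: x_D = 16 − (1/6)·6 = 15.

15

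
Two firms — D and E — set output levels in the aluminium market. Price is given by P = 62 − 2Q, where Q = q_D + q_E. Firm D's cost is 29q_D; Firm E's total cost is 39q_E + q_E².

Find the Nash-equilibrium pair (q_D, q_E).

Firm D's profit: π = q_D(62 − 2(q_D + q_E)) − 29q_D.
∂π/∂q_D = 33 − 4q_D − 2q_E = 0, so q_D = 8.25 − 0.5q_E.
For E: ∂π/∂q_E = 23 − 6q_E − 2q_D = 0 ⇒ q_E = 23/6 − (1/3)q_D.
Plugging q_E into D's best response: q_D = 8.25 − 0.5(23/6 − (1/3)q_D) ⇒ (5/6)q_D = 19/3, so q_D = 7.6.
Then q_E = 23/6 − (1/3)·7.6 = 1.3.

7.6, 1.3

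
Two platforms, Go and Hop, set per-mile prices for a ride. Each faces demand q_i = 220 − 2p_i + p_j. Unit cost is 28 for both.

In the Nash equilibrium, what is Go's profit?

Go's profit: π = (p_{Go} − 28)(220 − 2p_{Go} + p_{Hop}).
∂π/∂p_{Go} = 276 − 4p_{Go} + p_{Hop} = 0 ⇒ p_{Go} = 69 + 0.25p_{Hop}.
Setting p_{Go} = p_{Hop} in the reaction function: p_{Go} = 69 + 0.25p_{Go}, so p_{Go} = 69 / 0.75 = 92.
q_{Go} = 220 − 2·92 + 92 = 128.
Profit = (92 − 28)·128 = 8192.

8192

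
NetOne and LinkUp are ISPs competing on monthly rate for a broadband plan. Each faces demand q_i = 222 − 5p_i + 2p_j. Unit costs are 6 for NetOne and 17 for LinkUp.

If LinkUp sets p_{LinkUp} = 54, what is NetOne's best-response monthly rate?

NetOne's profit: π = (p_{NetOne} − 6)(222 − 5p_{NetOne} + 2p_{LinkUp}).
∂π/∂p_{NetOne} = 252 − 10p_{NetOne} + 2p_{LinkUp} = 0 ⇒ p_{NetOne} = 25.2 + 0.2p_{LinkUp}.
At p_{LinkUp} = 54: p_{NetOne} = 25.2 + 0.2·54 = 36.

36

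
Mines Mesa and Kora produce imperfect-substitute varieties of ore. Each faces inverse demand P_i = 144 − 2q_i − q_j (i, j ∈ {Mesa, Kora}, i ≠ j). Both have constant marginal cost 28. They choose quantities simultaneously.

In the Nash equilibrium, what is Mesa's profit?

Mine Mesa's profit: π = q_{Mesa}(144 − 2q_{Mesa} − q_{Kora}) − 28q_{Mesa}.
∂π/∂q_{Mesa} = 116 − 4q_{Mesa} − q_{Kora} = 0 ⇒ q_{Mesa} = 29 − 0.25q_{Kora}.
By symmetry q_{Kora} = q_{Mesa}; substituting into the reaction function, 1.25q_{Mesa} = 29 and q_{Mesa} = 23.2.
P_{Mesa} = 144 − 2·23.2 − 23.2 = 74.4.
Profit = (74.4 − 28)·23.2 = 1076.48.

1076.48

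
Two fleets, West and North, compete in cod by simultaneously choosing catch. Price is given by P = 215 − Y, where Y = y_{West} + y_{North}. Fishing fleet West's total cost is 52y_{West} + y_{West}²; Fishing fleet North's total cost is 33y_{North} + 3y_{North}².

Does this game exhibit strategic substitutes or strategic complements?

strategic substitutes

Fishing fleet West's profit: π = y_{West}(215 − (y_{West} + y_{North})) − 52y_{West} − y_{West}².
∂π/∂y_{West} = 163 − 4y_{West} − y_{North} = 0, so y_{West} = 40.75 − 0.25y_{North}.
The best-response slope dy_{West}/dy_{North} = −0.25 < 0: the reaction function is downward-sloping, so the choices are strategic substitutes.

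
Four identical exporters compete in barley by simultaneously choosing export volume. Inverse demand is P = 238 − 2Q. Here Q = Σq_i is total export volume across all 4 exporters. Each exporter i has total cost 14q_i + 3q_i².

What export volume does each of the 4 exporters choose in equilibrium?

14

A representative exporter's profit is π_i = q_i(238 − 2Q) − 14q_i − 3q_i², with Q = q_i + Σ_{j≠i} q_j.
First-order condition: 224 − 10q_i − 2Σ_{j≠i} q_j = 0.
Imposing symmetry (q_j = q for all j) turns Σ_{j≠i} q_j into 3q, so 224 = 16q and q = 14.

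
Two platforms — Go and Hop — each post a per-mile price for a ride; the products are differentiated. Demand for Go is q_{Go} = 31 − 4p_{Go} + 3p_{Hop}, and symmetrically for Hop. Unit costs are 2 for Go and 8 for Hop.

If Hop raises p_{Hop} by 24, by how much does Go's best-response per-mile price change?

Go's profit: π = (p_{Go} − 2)(31 − 4p_{Go} + 3p_{Hop}).
∂π/∂p_{Go} = 39 − 8p_{Go} + 3p_{Hop} = 0 ⇒ p_{Go} = 4.875 + 0.375p_{Hop}.
The reaction-function slope is 0.375, so a 24-unit rise in p_{Hop} moves p_{Go} by 0.375 × 24 = 9. Go's best response rises — the actions are strategic complements.

9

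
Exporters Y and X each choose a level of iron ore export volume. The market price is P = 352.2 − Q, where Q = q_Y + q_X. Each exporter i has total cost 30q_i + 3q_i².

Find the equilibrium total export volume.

71.6

Exporter Y's profit: π = q_Y(352.2 − (q_Y + q_X)) − 30q_Y − 3q_Y².
∂π/∂q_Y = 322.2 − 8q_Y − q_X = 0, so q_Y = 40.275 − 0.125q_X.
By symmetry q_X = q_Y; substituting into the reaction function, 1.125q_Y = 40.275 and q_Y = 35.8.
Total export volume: 35.8 + 35.8 = 71.6.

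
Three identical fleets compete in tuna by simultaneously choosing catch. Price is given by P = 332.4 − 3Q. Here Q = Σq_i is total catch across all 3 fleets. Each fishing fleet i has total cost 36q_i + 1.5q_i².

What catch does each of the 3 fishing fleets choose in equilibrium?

A representative fishing fleet's profit is π_i = q_i(332.4 − 3Q) − 36q_i − 1.5q_i², with Q = q_i + Σ_{j≠i} q_j.
First-order condition: 296.4 − 9q_i − 3Σ_{j≠i} q_j = 0.
With identical fishing fleets, set every q_j = q: then 296.4 − 9q − 6q = 0, i.e. q = 296.4/15 = 19.76.

19.76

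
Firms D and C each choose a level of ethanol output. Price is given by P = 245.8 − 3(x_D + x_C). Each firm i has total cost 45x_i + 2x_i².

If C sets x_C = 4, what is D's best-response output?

Firm D's profit: π = x_D(245.8 − 3(x_D + x_C)) − 45x_D − 2x_D².
∂π/∂x_D = 200.8 − 10x_D − 3x_C = 0, so x_D = 20.08 − 0.3x_C.
At x_C = 4: x_D = 20.08 − 0.3·4 = 18.88.

18.88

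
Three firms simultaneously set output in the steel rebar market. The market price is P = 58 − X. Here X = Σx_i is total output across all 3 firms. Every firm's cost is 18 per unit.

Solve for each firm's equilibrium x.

10

A representative firm's profit is π_i = x_i(58 − X) − 18x_i, with X = x_i + Σ_{j≠i} x_j.
First-order condition: 40 − 2x_i − Σ_{j≠i} x_j = 0.
In a symmetric equilibrium every firm chooses the same x, so Σ_{j≠i} x_j = 2x. The condition becomes 40 − 4x = 0, giving x = 40/4 = 10.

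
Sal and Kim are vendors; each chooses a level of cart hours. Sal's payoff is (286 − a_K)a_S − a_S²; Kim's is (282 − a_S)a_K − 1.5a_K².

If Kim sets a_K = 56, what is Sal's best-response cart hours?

115

Expanding Sal's payoff: 286a_S − a_Ka_S − a_S².
∂π/∂a_S = 286 − a_K − 2a_S = 0, so a_S = 143 − 0.5a_K.
At a_K = 56: a_S = 143 − 0.5·56 = 115.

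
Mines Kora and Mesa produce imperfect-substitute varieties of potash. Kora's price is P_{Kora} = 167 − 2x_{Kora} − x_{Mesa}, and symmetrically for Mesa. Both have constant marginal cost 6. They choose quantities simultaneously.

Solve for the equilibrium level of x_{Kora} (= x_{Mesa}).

Mine Kora's profit: π = x_{Kora}(167 − 2x_{Kora} − x_{Mesa}) − 6x_{Kora}.
∂π/∂x_{Kora} = 161 − 4x_{Kora} − x_{Mesa} = 0 ⇒ x_{Kora} = 40.25 − 0.25x_{Mesa}.
The game is symmetric, so in equilibrium x_{Mesa} = x_{Kora}: the reaction function gives 1.25x_{Kora} = 40.25, hence x_{Kora} = 32.2.

32.2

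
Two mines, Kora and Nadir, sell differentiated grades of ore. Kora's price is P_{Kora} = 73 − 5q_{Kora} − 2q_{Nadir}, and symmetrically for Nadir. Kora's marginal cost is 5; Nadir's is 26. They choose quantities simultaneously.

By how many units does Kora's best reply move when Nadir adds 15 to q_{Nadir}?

Mine Kora's profit: π = q_{Kora}(73 − 5q_{Kora} − 2q_{Nadir}) − 5q_{Kora}.
∂π/∂q_{Kora} = 68 − 10q_{Kora} − 2q_{Nadir} = 0 ⇒ q_{Kora} = 6.8 − 0.2q_{Nadir}.
The reaction-function slope is −0.2, so a 15-unit rise in q_{Nadir} moves q_{Kora} by −0.2 × 15 = −3. Kora's best response falls — the actions are strategic substitutes.

-3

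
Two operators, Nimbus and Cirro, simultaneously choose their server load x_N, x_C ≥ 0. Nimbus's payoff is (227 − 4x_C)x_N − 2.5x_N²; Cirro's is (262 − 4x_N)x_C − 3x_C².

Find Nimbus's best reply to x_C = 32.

Expanding Nimbus's payoff: 227x_N − 4x_Cx_N − 2.5x_N².
∂π/∂x_N = 227 − 4x_C − 5x_N = 0, so x_N = 45.4 − 0.8x_C.
At x_C = 32: x_N = 45.4 − 0.8·32 = 19.8.

19.8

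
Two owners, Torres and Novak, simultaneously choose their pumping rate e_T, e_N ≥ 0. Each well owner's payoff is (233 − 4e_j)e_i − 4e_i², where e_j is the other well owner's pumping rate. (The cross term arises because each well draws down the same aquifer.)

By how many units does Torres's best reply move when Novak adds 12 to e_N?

Torres's payoff is (233 − 4e_N)e_T − 4e_T².
∂π/∂e_T = 233 − 4e_N − 8e_T = 0, so e_T = 29.125 − 0.5e_N.
The reaction-function slope is −0.5, so a 12-unit rise in e_N moves e_T by −0.5 × 12 = −6. Torres's best response falls — the actions are strategic substitutes.

-6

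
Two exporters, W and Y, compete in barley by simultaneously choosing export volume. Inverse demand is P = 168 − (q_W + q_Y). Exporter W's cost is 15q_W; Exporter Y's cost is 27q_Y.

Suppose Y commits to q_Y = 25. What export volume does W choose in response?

64

Exporter W's profit: π = q_W(168 − (q_W + q_Y)) − 15q_W.
∂π/∂q_W = 153 − 2q_W − q_Y = 0, so q_W = 76.5 − 0.5q_Y.
At q_Y = 25: q_W = 76.5 − 0.5·25 = 64.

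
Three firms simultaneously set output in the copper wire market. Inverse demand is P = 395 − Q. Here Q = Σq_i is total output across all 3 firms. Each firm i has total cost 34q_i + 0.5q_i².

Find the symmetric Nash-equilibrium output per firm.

72.2

A representative firm's profit is π_i = q_i(395 − Q) − 34q_i − 0.5q_i², with Q = q_i + Σ_{j≠i} q_j.
First-order condition: 361 − 3q_i − Σ_{j≠i} q_j = 0.
Imposing symmetry (q_j = q for all j) turns Σ_{j≠i} q_j into 2q, so 361 = 5q and q = 72.2.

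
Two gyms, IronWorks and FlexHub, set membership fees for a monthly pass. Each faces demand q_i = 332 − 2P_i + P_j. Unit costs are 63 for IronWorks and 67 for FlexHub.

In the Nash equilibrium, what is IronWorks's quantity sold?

180.4

IronWorks's profit: π = (P_{IronWorks} − 63)(332 − 2P_{IronWorks} + P_{FlexHub}).
∂π/∂P_{IronWorks} = 458 − 4P_{IronWorks} + P_{FlexHub} = 0 ⇒ P_{IronWorks} = 114.5 + 0.25P_{FlexHub}.
Similarly P_{FlexHub} = 116.5 + 0.25P_{IronWorks}.
Solving the two reaction functions simultaneously: (1 − (0.25)(0.25))P_{IronWorks} = 114.5 + 0.25·116.5, so 0.9375P_{IronWorks} = 143.625 and P_{IronWorks} = 153.2.
Then P_{FlexHub} = 116.5 + 0.25·153.2 = 154.8.
q_{IronWorks} = 332 − 2·153.2 + 154.8 = 180.4.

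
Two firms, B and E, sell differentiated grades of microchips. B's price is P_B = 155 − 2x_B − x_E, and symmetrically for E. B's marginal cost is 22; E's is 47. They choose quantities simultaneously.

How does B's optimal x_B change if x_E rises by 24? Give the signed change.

Firm B's profit: π = x_B(155 − 2x_B − x_E) − 22x_B.
∂π/∂x_B = 133 − 4x_B − x_E = 0 ⇒ x_B = 33.25 − 0.25x_E.
The reaction-function slope is −0.25, so a 24-unit rise in x_E moves x_B by −0.25 × 24 = −6. B's best response falls — the actions are strategic substitutes.

-6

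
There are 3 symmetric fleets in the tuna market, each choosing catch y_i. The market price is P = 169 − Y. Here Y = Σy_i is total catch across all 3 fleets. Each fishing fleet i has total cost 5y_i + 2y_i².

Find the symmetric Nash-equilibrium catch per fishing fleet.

20.5

A representative fishing fleet's profit is π_i = y_i(169 − Y) − 5y_i − 2y_i², with Y = y_i + Σ_{j≠i} y_j.
First-order condition: 164 − 6y_i − Σ_{j≠i} y_j = 0.
In a symmetric equilibrium every fishing fleet chooses the same y, so Σ_{j≠i} y_j = 2y. The condition becomes 164 − 8y = 0, giving y = 164/8 = 20.5.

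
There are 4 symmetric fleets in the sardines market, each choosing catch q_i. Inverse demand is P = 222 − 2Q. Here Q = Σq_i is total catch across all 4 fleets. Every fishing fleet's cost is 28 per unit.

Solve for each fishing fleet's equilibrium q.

19.4

A representative fishing fleet's profit is π_i = q_i(222 − 2Q) − 28q_i, with Q = q_i + Σ_{j≠i} q_j.
First-order condition: 194 − 4q_i − 2Σ_{j≠i} q_j = 0.
Imposing symmetry (q_j = q for all j) turns Σ_{j≠i} q_j into 3q, so 194 = 10q and q = 19.4.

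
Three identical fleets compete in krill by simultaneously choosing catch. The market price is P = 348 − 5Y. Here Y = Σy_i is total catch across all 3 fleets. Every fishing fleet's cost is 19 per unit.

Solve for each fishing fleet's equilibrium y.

16.45

A representative fishing fleet's profit is π_i = y_i(348 − 5Y) − 19y_i, with Y = y_i + Σ_{j≠i} y_j.
First-order condition: 329 − 10y_i − 5Σ_{j≠i} y_j = 0.
Imposing symmetry (y_j = y for all j) turns Σ_{j≠i} y_j into 2y, so 329 = 20y and y = 16.45.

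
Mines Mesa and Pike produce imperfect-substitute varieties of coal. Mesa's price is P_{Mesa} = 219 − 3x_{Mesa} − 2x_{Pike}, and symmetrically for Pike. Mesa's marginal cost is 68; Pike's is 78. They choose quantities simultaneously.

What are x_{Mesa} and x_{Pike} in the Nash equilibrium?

19.5, 17

Mine Mesa's profit: π = x_{Mesa}(219 − 3x_{Mesa} − 2x_{Pike}) − 68x_{Mesa}.
∂π/∂x_{Mesa} = 151 − 6x_{Mesa} − 2x_{Pike} = 0 ⇒ x_{Mesa} = 151/6 − (1/3)x_{Pike}.
Similarly x_{Pike} = 23.5 − (1/3)x_{Mesa}.
Solving the two reaction functions simultaneously: (1 − (−1/3)(−1/3))x_{Mesa} = 151/6 − (1/3)·23.5, so (8/9)x_{Mesa} = 52/3 and x_{Mesa} = 19.5.
Then x_{Pike} = 23.5 − (1/3)·19.5 = 17.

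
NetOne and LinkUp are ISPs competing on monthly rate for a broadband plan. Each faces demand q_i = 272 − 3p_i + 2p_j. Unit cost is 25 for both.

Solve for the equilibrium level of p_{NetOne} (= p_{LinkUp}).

NetOne's profit: π = (p_{NetOne} − 25)(272 − 3p_{NetOne} + 2p_{LinkUp}).
∂π/∂p_{NetOne} = 347 − 6p_{NetOne} + 2p_{LinkUp} = 0 ⇒ p_{NetOne} = 347/6 + (1/3)p_{LinkUp}.
Setting p_{NetOne} = p_{LinkUp} in the reaction function: p_{NetOne} = 347/6 + (1/3)p_{NetOne}, so p_{NetOne} = (347/6) / (2/3) = 86.75.

86.75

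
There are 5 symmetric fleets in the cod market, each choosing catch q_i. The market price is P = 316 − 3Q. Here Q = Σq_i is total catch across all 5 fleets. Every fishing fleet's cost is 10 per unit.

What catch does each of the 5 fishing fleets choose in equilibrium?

17

A representative fishing fleet's profit is π_i = q_i(316 − 3Q) − 10q_i, with Q = q_i + Σ_{j≠i} q_j.
First-order condition: 306 − 6q_i − 3Σ_{j≠i} q_j = 0.
In a symmetric equilibrium every fishing fleet chooses the same q, so Σ_{j≠i} q_j = 4q. The condition becomes 306 − 18q = 0, giving q = 306/18 = 17.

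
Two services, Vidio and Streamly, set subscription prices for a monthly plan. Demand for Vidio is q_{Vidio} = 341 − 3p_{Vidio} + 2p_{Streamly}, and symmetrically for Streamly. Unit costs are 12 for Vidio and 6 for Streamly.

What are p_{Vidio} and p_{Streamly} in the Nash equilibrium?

Vidio's profit: π = (p_{Vidio} − 12)(341 − 3p_{Vidio} + 2p_{Streamly}).
∂π/∂p_{Vidio} = 377 − 6p_{Vidio} + 2p_{Streamly} = 0 ⇒ p_{Vidio} = 377/6 + (1/3)p_{Streamly}.
Similarly p_{Streamly} = 359/6 + (1/3)p_{Vidio}.
Plugging p_{Streamly} into Vidio's best response: p_{Vidio} = 377/6 + (1/3)(359/6 + (1/3)p_{Vidio}) ⇒ (8/9)p_{Vidio} = 745/9, so p_{Vidio} = 93.125.
Then p_{Streamly} = 359/6 + (1/3)·93.125 = 90.875.

93.125, 90.875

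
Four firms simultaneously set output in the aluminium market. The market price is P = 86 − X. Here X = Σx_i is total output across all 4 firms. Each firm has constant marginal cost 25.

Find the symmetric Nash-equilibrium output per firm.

A representative firm's profit is π_i = x_i(86 − X) − 25x_i, with X = x_i + Σ_{j≠i} x_j.
First-order condition: 61 − 2x_i − Σ_{j≠i} x_j = 0.
With identical firms, set every x_j = x: then 61 − 2x − 3x = 0, i.e. x = 61/5 = 12.2.

12.2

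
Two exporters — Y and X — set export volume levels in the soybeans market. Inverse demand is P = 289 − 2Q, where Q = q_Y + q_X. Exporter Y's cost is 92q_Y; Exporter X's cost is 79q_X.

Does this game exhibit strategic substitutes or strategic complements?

Exporter Y's profit: π = q_Y(289 − 2(q_Y + q_X)) − 92q_Y.
∂π/∂q_Y = 197 − 4q_Y − 2q_X = 0, so q_Y = 49.25 − 0.5q_X.
The best-response slope dq_Y/dq_X = −0.5 < 0: the reaction function is downward-sloping, so the choices are strategic substitutes.

strategic substitutes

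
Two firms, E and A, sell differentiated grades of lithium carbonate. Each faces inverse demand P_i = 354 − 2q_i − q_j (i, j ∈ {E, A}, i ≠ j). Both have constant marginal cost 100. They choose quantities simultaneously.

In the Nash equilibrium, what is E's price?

Firm E's profit: π = q_E(354 − 2q_E − q_A) − 100q_E.
∂π/∂q_E = 254 − 4q_E − q_A = 0 ⇒ q_E = 63.5 − 0.25q_A.
By symmetry q_A = q_E; substituting into the reaction function, 1.25q_E = 63.5 and q_E = 50.8.
P_E = 354 − 2·50.8 − 50.8 = 201.6.

201.6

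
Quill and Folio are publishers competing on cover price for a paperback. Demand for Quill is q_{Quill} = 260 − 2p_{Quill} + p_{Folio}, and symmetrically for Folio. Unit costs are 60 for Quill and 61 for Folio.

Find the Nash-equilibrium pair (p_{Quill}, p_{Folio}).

126.8, 127.2

Quill's profit: π = (p_{Quill} − 60)(260 − 2p_{Quill} + p_{Folio}).
∂π/∂p_{Quill} = 380 − 4p_{Quill} + p_{Folio} = 0 ⇒ p_{Quill} = 95 + 0.25p_{Folio}.
Similarly p_{Folio} = 95.5 + 0.25p_{Quill}.
Plugging p_{Folio} into Quill's best response: p_{Quill} = 95 + 0.25(95.5 + 0.25p_{Quill}) ⇒ 0.9375p_{Quill} = 118.875, so p_{Quill} = 126.8.
Then p_{Folio} = 95.5 + 0.25·126.8 = 127.2.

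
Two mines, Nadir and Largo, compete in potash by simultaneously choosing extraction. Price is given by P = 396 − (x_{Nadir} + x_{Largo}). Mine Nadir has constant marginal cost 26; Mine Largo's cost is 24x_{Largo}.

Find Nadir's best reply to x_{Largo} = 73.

Mine Nadir's profit: π = x_{Nadir}(396 − (x_{Nadir} + x_{Largo})) − 26x_{Nadir}.
∂π/∂x_{Nadir} = 370 − 2x_{Nadir} − x_{Largo} = 0, so x_{Nadir} = 185 − 0.5x_{Largo}.
At x_{Largo} = 73: x_{Nadir} = 185 − 0.5·73 = 148.5.

148.5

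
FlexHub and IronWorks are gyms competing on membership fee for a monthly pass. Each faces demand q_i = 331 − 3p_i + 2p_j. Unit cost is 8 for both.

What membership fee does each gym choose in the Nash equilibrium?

88.75

FlexHub's profit: π = (p_{FlexHub} − 8)(331 − 3p_{FlexHub} + 2p_{IronWorks}).
∂π/∂p_{FlexHub} = 355 − 6p_{FlexHub} + 2p_{IronWorks} = 0 ⇒ p_{FlexHub} = 355/6 + (1/3)p_{IronWorks}.
Setting p_{FlexHub} = p_{IronWorks} in the reaction function: p_{FlexHub} = 355/6 + (1/3)p_{FlexHub}, so p_{FlexHub} = (355/6) / (2/3) = 88.75.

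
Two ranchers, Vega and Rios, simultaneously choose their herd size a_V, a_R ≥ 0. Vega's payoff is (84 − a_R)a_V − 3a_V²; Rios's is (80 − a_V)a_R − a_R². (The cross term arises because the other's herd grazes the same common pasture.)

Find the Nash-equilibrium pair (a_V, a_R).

Expanding Vega's payoff: 84a_V − a_Ra_V − 3a_V².
∂π/∂a_V = 84 − a_R − 6a_V = 0, so a_V = 14 − (1/6)a_R.
Likewise for Rios: a_R = 40 − 0.5a_V.
Solving the two reaction functions simultaneously: (1 − (−1/6)(−0.5))a_V = 14 − (1/6)·40, so (11/12)a_V = 22/3 and a_V = 8.
Then a_R = 40 − 0.5·8 = 36.

8, 36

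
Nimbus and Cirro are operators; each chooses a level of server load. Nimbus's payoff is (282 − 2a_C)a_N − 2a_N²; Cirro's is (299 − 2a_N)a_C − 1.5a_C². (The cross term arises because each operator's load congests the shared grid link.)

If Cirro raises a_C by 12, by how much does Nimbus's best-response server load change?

-6

Expanding Nimbus's payoff: 282a_N − 2a_Ca_N − 2a_N².
∂π/∂a_N = 282 − 2a_C − 4a_N = 0, so a_N = 70.5 − 0.5a_C.
The reaction-function slope is −0.5, so a 12-unit rise in a_C moves a_N by −0.5 × 12 = −6. Nimbus's best response falls — the actions are strategic substitutes.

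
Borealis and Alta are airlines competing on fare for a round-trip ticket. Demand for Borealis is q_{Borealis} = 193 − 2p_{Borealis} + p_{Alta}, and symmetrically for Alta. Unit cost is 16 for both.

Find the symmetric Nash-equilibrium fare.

75

Borealis's profit: π = (p_{Borealis} − 16)(193 − 2p_{Borealis} + p_{Alta}).
∂π/∂p_{Borealis} = 225 − 4p_{Borealis} + p_{Alta} = 0 ⇒ p_{Borealis} = 56.25 + 0.25p_{Alta}.
By symmetry p_{Alta} = p_{Borealis}; substituting into the reaction function, 0.75p_{Borealis} = 56.25 and p_{Borealis} = 75.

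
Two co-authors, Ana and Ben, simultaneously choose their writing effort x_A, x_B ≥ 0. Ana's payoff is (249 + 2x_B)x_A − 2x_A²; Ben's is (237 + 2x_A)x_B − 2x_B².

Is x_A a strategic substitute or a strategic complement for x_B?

strategic complements

Expanding Ana's payoff: 249x_A + 2x_Bx_A − 2x_A².
∂π/∂x_A = 249 + 2x_B − 4x_A = 0, so x_A = 62.25 + 0.5x_B.
The best-response slope dx_A/dx_B = 0.5 > 0: the reaction function is upward-sloping, so the choices are strategic complements.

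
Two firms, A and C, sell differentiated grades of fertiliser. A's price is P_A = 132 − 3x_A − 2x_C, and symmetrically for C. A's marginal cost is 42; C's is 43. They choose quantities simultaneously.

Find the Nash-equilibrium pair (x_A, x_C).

11.3125, 11.0625

Firm A's profit: π = x_A(132 − 3x_A − 2x_C) − 42x_A.
∂π/∂x_A = 90 − 6x_A − 2x_C = 0 ⇒ x_A = 15 − (1/3)x_C.
Similarly x_C = 89/6 − (1/3)x_A.
Solving the two reaction functions simultaneously: (1 − (−1/3)(−1/3))x_A = 15 − (1/3)·(89/6), so (8/9)x_A = 181/18 and x_A = 11.3125.
Then x_C = 89/6 − (1/3)·11.3125 = 11.0625.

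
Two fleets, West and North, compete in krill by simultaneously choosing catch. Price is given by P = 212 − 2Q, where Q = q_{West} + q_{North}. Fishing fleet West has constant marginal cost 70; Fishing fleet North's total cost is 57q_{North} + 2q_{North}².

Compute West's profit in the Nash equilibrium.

Fishing fleet West's profit: π = q_{West}(212 − 2(q_{West} + q_{North})) − 70q_{West}.
∂π/∂q_{West} = 142 − 4q_{West} − 2q_{North} = 0, so q_{West} = 35.5 − 0.5q_{North}.
For North: ∂π/∂q_{North} = 155 − 8q_{North} − 2q_{West} = 0 ⇒ q_{North} = 19.375 − 0.25q_{West}.
Solving the two reaction functions simultaneously: (1 − (−0.5)(−0.25))q_{West} = 35.5 − 0.5·19.375, so 0.875q_{West} = 25.8125 and q_{West} = 29.5.
Then q_{North} = 19.375 − 0.25·29.5 = 12.
Price P = 212 − 2·41.5 = 129.
West's profit: (129 − 70)·29.5 = 1740.5.

1740.5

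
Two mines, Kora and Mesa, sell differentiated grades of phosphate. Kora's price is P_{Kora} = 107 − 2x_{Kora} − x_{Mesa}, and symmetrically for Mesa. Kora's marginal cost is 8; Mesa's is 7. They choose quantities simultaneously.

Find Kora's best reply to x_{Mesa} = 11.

22

Mine Kora's profit: π = x_{Kora}(107 − 2x_{Kora} − x_{Mesa}) − 8x_{Kora}.
∂π/∂x_{Kora} = 99 − 4x_{Kora} − x_{Mesa} = 0 ⇒ x_{Kora} = 24.75 − 0.25x_{Mesa}.
At x_{Mesa} = 11: x_{Kora} = 24.75 − 0.25·11 = 22.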